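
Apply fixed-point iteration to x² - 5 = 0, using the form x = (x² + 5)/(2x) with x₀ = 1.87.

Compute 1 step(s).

Equation: x² - 5 = 0
Fixed-point form: x = (x² + 5)/(2x)
x₀ = 1.87

x_1 = g(1.870000) = 2.271898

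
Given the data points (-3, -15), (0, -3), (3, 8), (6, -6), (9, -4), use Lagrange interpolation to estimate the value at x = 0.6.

Lagrange interpolation formula:
P(x) = Σ yᵢ × Lᵢ(x)
where Lᵢ(x) = Π_{j≠i} (x - xⱼ)/(xᵢ - xⱼ)

L_0(0.6) = (0.6 - 0)/(-3 - 0) × (0.6 - 3)/(-3 - 3) × (0.6 - 6)/(-3 - 6) × (0.6 - 9)/(-3 - 9) = -0.033600
L_1(0.6) = (0.6 - (-3))/(0 - (-3)) × (0.6 - 3)/(0 - 3) × (0.6 - 6)/(0 - 6) × (0.6 - 9)/(0 - 9) = 0.806400
L_2(0.6) = (0.6 - (-3))/(3 - (-3)) × (0.6 - 0)/(3 - 0) × (0.6 - 6)/(3 - 6) × (0.6 - 9)/(3 - 9) = 0.302400
L_3(0.6) = (0.6 - (-3))/(6 - (-3)) × (0.6 - 0)/(6 - 0) × (0.6 - 3)/(6 - 3) × (0.6 - 9)/(6 - 9) = -0.089600
L_4(0.6) = (0.6 - (-3))/(9 - (-3)) × (0.6 - 0)/(9 - 0) × (0.6 - 3)/(9 - 3) × (0.6 - 6)/(9 - 6) = 0.014400

P(0.6) = (-15)×L_0(0.6) + (-3)×L_1(0.6) + 8×L_2(0.6) + (-6)×L_3(0.6) + (-4)×L_4(0.6)
P(0.6) = 0.984000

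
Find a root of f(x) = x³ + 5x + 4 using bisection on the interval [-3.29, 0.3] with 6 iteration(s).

f(x) = x³ + 5x + 4
Initial interval: [-3.29, 0.3]

Iteration 1:
  c_1 = (-3.290000 + 0.300000)/2 = -1.495000
  f(c_1) = f(-1.495000) = -6.816362
  f(a) × f(c) ≥ 0, new interval: [-1.495000, 0.300000]
Iteration 2:
  c_2 = (-1.495000 + 0.300000)/2 = -0.597500
  f(c_2) = f(-0.597500) = 0.799189
  f(a) × f(c) < 0, new interval: [-1.495000, -0.597500]
Iteration 3:
  c_3 = (-1.495000 + (-0.597500))/2 = -1.046250
  f(c_3) = f(-1.046250) = -2.376516
  f(a) × f(c) ≥ 0, new interval: [-1.046250, -0.597500]
Iteration 4:
  c_4 = (-1.046250 + (-0.597500))/2 = -0.821875
  f(c_4) = f(-0.821875) = -0.664534
  f(a) × f(c) ≥ 0, new interval: [-0.821875, -0.597500]
Iteration 5:
  c_5 = (-0.821875 + (-0.597500))/2 = -0.709688
  f(c_5) = f(-0.709688) = 0.094124
  f(a) × f(c) < 0, new interval: [-0.821875, -0.709688]
Iteration 6:
  c_6 = (-0.821875 + (-0.709688))/2 = -0.765781
  f(c_6) = f(-0.765781) = -0.277976
  f(a) × f(c) ≥ 0, new interval: [-0.765781, -0.709688]

After 6 iteration(s), the approximation is c_6 = -0.765781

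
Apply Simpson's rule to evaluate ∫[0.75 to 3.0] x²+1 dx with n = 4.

f(x) = x²+1
a = 0.75, b = 3.0, n = 4
h = (b - a)/n = 0.562500

Simpson's rule: (h/3)[f(x₀) + 4f(x₁) + 2f(x₂) + ... + f(xₙ)]

x_0 = 0.7500, f(x_0) = 1.562500, coefficient = 1
x_1 = 1.3125, f(x_1) = 2.722656, coefficient = 4
x_2 = 1.8750, f(x_2) = 4.515625, coefficient = 2
x_3 = 2.4375, f(x_3) = 6.941406, coefficient = 4
x_4 = 3.0000, f(x_4) = 10.000000, coefficient = 1

I ≈ (0.562500/3) × 59.250000 = 11.109375
Exact value: 11.109375
Error: 0.000000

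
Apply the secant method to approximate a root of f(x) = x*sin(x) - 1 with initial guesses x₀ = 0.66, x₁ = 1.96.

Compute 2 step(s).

f(x) = x*sin(x) - 1
x₀ = 0.66, x₁ = 1.96

Secant formula: x_{n+1} = x_n - f(x_n)(x_n - x_{n-1})/(f(x_n) - f(x_{n-1}))

Iteration 1:
  f(0.660000) = -0.595343
  f(1.960000) = 0.813415
  x_2 = 1.960000 - 0.813415×(1.960000 - 0.660000)/(0.813415 - (-0.595343))
       = 1.209382
Iteration 2:
  f(1.960000) = 0.813415
  f(1.209382) = 0.131253
  x_3 = 1.209382 - 0.131253×(1.209382 - 1.960000)/(0.131253 - 0.813415)
       = 1.064957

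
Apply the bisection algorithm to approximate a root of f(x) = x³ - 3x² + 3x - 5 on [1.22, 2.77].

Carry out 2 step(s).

f(x) = x³ - 3x² + 3x - 5
Initial interval: [1.22, 2.77]

Iteration 1:
  c_1 = (1.220000 + 2.770000)/2 = 1.995000
  f(c_1) = f(1.995000) = -3.014925
  f(a) × f(c) ≥ 0, new interval: [1.995000, 2.770000]
Iteration 2:
  c_2 = (1.995000 + 2.770000)/2 = 2.382500
  f(c_2) = f(2.382500) = -1.357619
  f(a) × f(c) ≥ 0, new interval: [2.382500, 2.770000]

After 2 iteration(s), the approximation is c_2 = 2.382500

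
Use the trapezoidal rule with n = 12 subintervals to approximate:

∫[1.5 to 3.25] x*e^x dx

f(x) = x*e^x
a = 1.5, b = 3.25, n = 12
h = (b - a)/n = 0.145833

Trapezoidal rule: (h/2)[f(x₀) + 2f(x₁) + 2f(x₂) + ... + f(xₙ)]

x_0 = 1.5000, f(x_0) = 6.722534, coefficient = 1
x_1 = 1.6458, f(x_1) = 8.534188, coefficient = 2
x_2 = 1.7917, f(x_2) = 10.749002, coefficient = 2
x_3 = 1.9375, f(x_3) = 13.448916, coefficient = 2
x_4 = 2.0833, f(x_4) = 16.731656, coefficient = 2
x_5 = 2.2292, f(x_5) = 20.713683, coefficient = 2
x_6 = 2.3750, f(x_6) = 25.533656, coefficient = 2
x_7 = 2.5208, f(x_7) = 31.356540, coefficient = 2
x_8 = 2.6667, f(x_8) = 38.378443, coefficient = 2
x_9 = 2.8125, f(x_9) = 46.832330, coefficient = 2
x_10 = 2.9583, f(x_10) = 56.994763, coefficient = 2
x_11 = 3.1042, f(x_11) = 69.193848, coefficient = 2
x_12 = 3.2500, f(x_12) = 83.818605, coefficient = 1

I ≈ (0.145833/2) × 767.475188 = 55.961732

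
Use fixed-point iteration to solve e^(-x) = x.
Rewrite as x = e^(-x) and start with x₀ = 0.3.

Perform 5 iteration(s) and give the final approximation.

Equation: e^(-x) = x
Fixed-point form: x = e^(-x)
x₀ = 0.3

x_1 = g(0.300000) = 0.740818
x_2 = g(0.740818) = 0.476724
x_3 = g(0.476724) = 0.620814
x_4 = g(0.620814) = 0.537507
x_5 = g(0.537507) = 0.584203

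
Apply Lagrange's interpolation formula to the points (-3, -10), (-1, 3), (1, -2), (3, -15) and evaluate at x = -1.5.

Lagrange interpolation formula:
P(x) = Σ yᵢ × Lᵢ(x)
where Lᵢ(x) = Π_{j≠i} (x - xⱼ)/(xᵢ - xⱼ)

L_0(-1.5) = (-1.5 - (-1))/(-3 - (-1)) × (-1.5 - 1)/(-3 - 1) × (-1.5 - 3)/(-3 - 3) = 0.117188
L_1(-1.5) = (-1.5 - (-3))/(-1 - (-3)) × (-1.5 - 1)/(-1 - 1) × (-1.5 - 3)/(-1 - 3) = 1.054688
L_2(-1.5) = (-1.5 - (-3))/(1 - (-3)) × (-1.5 - (-1))/(1 - (-1)) × (-1.5 - 3)/(1 - 3) = -0.210938
L_3(-1.5) = (-1.5 - (-3))/(3 - (-3)) × (-1.5 - (-1))/(3 - (-1)) × (-1.5 - 1)/(3 - 1) = 0.039062

P(-1.5) = (-10)×L_0(-1.5) + 3×L_1(-1.5) + (-2)×L_2(-1.5) + (-15)×L_3(-1.5)
P(-1.5) = 1.828125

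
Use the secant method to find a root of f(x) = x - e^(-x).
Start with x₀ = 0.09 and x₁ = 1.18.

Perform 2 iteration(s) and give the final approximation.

f(x) = x - e^(-x)
x₀ = 0.09, x₁ = 1.18

Secant formula: x_{n+1} = x_n - f(x_n)(x_n - x_{n-1})/(f(x_n) - f(x_{n-1}))

Iteration 1:
  f(0.090000) = -0.823931
  f(1.180000) = 0.872721
  x_2 = 1.180000 - 0.872721×(1.180000 - 0.090000)/(0.872721 - (-0.823931))
       = 0.619328
Iteration 2:
  f(1.180000) = 0.872721
  f(0.619328) = 0.081021
  x_3 = 0.619328 - 0.081021×(0.619328 - 1.180000)/(0.081021 - 0.872721)
       = 0.561949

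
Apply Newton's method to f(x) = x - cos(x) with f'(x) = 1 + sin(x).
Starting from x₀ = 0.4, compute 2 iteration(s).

f(x) = x - cos(x)
f'(x) = 1 + sin(x)
x₀ = 0.4

Newton-Raphson formula: x_{n+1} = x_n - f(x_n)/f'(x_n)

Iteration 1:
  f(0.400000) = -0.521061
  f'(0.400000) = 1.389418
  x_1 = 0.400000 - (-0.521061)/1.389418 = 0.775021
Iteration 2:
  f(0.775021) = 0.060615
  f'(0.775021) = 1.699731
  x_2 = 0.775021 - 0.060615/1.699731 = 0.739360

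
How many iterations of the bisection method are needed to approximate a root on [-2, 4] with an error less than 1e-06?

We need (b-a)/2^n ≤ 1e-06
(4 - (-2))/2^n ≤ 1e-06
6/2^n ≤ 1e-06
2^n ≥ 6000000
n ≥ log₂(6000000) = 22.52
n ≥ 23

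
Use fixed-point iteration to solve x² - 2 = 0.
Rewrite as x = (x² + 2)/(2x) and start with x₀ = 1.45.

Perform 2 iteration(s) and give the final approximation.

Equation: x² - 2 = 0
Fixed-point form: x = (x² + 2)/(2x)
x₀ = 1.45

x_1 = g(1.450000) = 1.414655
x_2 = g(1.414655) = 1.414214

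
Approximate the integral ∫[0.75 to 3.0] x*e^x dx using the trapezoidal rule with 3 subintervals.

f(x) = x*e^x
a = 0.75, b = 3.0, n = 3
h = (b - a)/n = 0.750000

Trapezoidal rule: (h/2)[f(x₀) + 2f(x₁) + 2f(x₂) + ... + f(xₙ)]

x_0 = 0.7500, f(x_0) = 1.587750, coefficient = 1
x_1 = 1.5000, f(x_1) = 6.722534, coefficient = 2
x_2 = 2.2500, f(x_2) = 21.347406, coefficient = 2
x_3 = 3.0000, f(x_3) = 60.256611, coefficient = 1

I ≈ (0.750000/2) × 117.984239 = 44.244090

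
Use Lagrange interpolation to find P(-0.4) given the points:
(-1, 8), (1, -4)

Lagrange interpolation formula:
P(x) = Σ yᵢ × Lᵢ(x)
where Lᵢ(x) = Π_{j≠i} (x - xⱼ)/(xᵢ - xⱼ)

L_0(-0.4) = (-0.4 - 1)/(-1 - 1) = 0.700000
L_1(-0.4) = (-0.4 - (-1))/(1 - (-1)) = 0.300000

P(-0.4) = 8×L_0(-0.4) + (-4)×L_1(-0.4)
P(-0.4) = 4.400000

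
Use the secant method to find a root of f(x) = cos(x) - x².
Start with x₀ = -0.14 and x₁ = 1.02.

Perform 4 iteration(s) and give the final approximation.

f(x) = cos(x) - x²
x₀ = -0.14, x₁ = 1.02

Secant formula: x_{n+1} = x_n - f(x_n)(x_n - x_{n-1})/(f(x_n) - f(x_{n-1}))

Iteration 1:
  f(-0.140000) = 0.970616
  f(1.020000) = -0.517034
  x_2 = 1.020000 - (-0.517034)×(1.020000 - (-0.140000))/(-0.517034 - 0.970616)
       = 0.616841
Iteration 2:
  f(1.020000) = -0.517034
  f(0.616841) = 0.435217
  x_3 = 0.616841 - 0.435217×(0.616841 - 1.020000)/(0.435217 - (-0.517034))
       = 0.801101
Iteration 3:
  f(0.616841) = 0.435217
  f(0.801101) = 0.054154
  x_4 = 0.801101 - 0.054154×(0.801101 - 0.616841)/(0.054154 - 0.435217)
       = 0.827287
Iteration 4:
  f(0.801101) = 0.054154
  f(0.827287) = -0.007527
  x_5 = 0.827287 - (-0.007527)×(0.827287 - 0.801101)/(-0.007527 - 0.054154)
       = 0.824091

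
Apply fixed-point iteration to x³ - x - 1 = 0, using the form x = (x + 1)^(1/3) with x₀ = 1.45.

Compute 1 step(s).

Equation: x³ - x - 1 = 0
Fixed-point form: x = (x + 1)^(1/3)
x₀ = 1.45

x_1 = g(1.450000) = 1.348100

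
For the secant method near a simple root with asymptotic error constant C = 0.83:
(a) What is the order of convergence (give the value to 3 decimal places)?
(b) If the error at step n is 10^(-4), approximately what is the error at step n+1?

(a) Secant method has superlinear convergence with order φ = (1+√5)/2 ≈ 1.618.
    This means |e_{n+1}| ≈ C|e_n|^1.618.

(b) With |e_n| = 10^(-4) and C = 0.83:
    |e_{n+1}| ≈ 0.83 × (10^(-4))^1.618 = 0.83 × 10^(-6.47)

(a) ≈ 1.618 (golden ratio); (b) |e_{n+1}| ≈ 2.799e-07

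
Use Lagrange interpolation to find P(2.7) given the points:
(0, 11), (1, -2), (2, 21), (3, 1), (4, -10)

Lagrange interpolation formula:
P(x) = Σ yᵢ × Lᵢ(x)
where Lᵢ(x) = Π_{j≠i} (x - xⱼ)/(xᵢ - xⱼ)

L_0(2.7) = (2.7 - 1)/(0 - 1) × (2.7 - 2)/(0 - 2) × (2.7 - 3)/(0 - 3) × (2.7 - 4)/(0 - 4) = 0.019337
L_1(2.7) = (2.7 - 0)/(1 - 0) × (2.7 - 2)/(1 - 2) × (2.7 - 3)/(1 - 3) × (2.7 - 4)/(1 - 4) = -0.122850
L_2(2.7) = (2.7 - 0)/(2 - 0) × (2.7 - 1)/(2 - 1) × (2.7 - 3)/(2 - 3) × (2.7 - 4)/(2 - 4) = 0.447525
L_3(2.7) = (2.7 - 0)/(3 - 0) × (2.7 - 1)/(3 - 1) × (2.7 - 2)/(3 - 2) × (2.7 - 4)/(3 - 4) = 0.696150
L_4(2.7) = (2.7 - 0)/(4 - 0) × (2.7 - 1)/(4 - 1) × (2.7 - 2)/(4 - 2) × (2.7 - 3)/(4 - 3) = -0.040162

P(2.7) = 11×L_0(2.7) + (-2)×L_1(2.7) + 21×L_2(2.7) + 1×L_3(2.7) + (-10)×L_4(2.7)
P(2.7) = 10.954212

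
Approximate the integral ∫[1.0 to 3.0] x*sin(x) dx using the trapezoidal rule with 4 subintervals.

f(x) = x*sin(x)
a = 1.0, b = 3.0, n = 4
h = (b - a)/n = 0.500000

Trapezoidal rule: (h/2)[f(x₀) + 2f(x₁) + 2f(x₂) + ... + f(xₙ)]

x_0 = 1.0000, f(x_0) = 0.841471, coefficient = 1
x_1 = 1.5000, f(x_1) = 1.496242, coefficient = 2
x_2 = 2.0000, f(x_2) = 1.818595, coefficient = 2
x_3 = 2.5000, f(x_3) = 1.496180, coefficient = 2
x_4 = 3.0000, f(x_4) = 0.423360, coefficient = 1

I ≈ (0.500000/2) × 10.886866 = 2.721717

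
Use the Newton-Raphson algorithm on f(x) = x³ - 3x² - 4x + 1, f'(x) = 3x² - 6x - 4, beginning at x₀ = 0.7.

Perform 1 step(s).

f(x) = x³ - 3x² - 4x + 1
f'(x) = 3x² - 6x - 4
x₀ = 0.7

Newton-Raphson formula: x_{n+1} = x_n - f(x_n)/f'(x_n)

Iteration 1:
  f(0.700000) = -2.927000
  f'(0.700000) = -6.730000
  x_1 = 0.700000 - (-2.927000)/(-6.730000) = 0.265082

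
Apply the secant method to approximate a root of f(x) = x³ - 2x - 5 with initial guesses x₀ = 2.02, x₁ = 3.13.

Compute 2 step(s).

f(x) = x³ - 2x - 5
x₀ = 2.02, x₁ = 3.13

Secant formula: x_{n+1} = x_n - f(x_n)(x_n - x_{n-1})/(f(x_n) - f(x_{n-1}))

Iteration 1:
  f(2.020000) = -0.797592
  f(3.130000) = 19.404297
  x_2 = 3.130000 - 19.404297×(3.130000 - 2.020000)/(19.404297 - (-0.797592))
       = 2.063824
Iteration 2:
  f(3.130000) = 19.404297
  f(2.063824) = -0.337059
  x_3 = 2.063824 - (-0.337059)×(2.063824 - 3.130000)/(-0.337059 - 19.404297)
       = 2.082028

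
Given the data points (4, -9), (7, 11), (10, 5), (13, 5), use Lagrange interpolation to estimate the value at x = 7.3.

Lagrange interpolation formula:
P(x) = Σ yᵢ × Lᵢ(x)
where Lᵢ(x) = Π_{j≠i} (x - xⱼ)/(xᵢ - xⱼ)

L_0(7.3) = (7.3 - 7)/(4 - 7) × (7.3 - 10)/(4 - 10) × (7.3 - 13)/(4 - 13) = -0.028500
L_1(7.3) = (7.3 - 4)/(7 - 4) × (7.3 - 10)/(7 - 10) × (7.3 - 13)/(7 - 13) = 0.940500
L_2(7.3) = (7.3 - 4)/(10 - 4) × (7.3 - 7)/(10 - 7) × (7.3 - 13)/(10 - 13) = 0.104500
L_3(7.3) = (7.3 - 4)/(13 - 4) × (7.3 - 7)/(13 - 7) × (7.3 - 10)/(13 - 10) = -0.016500

P(7.3) = (-9)×L_0(7.3) + 11×L_1(7.3) + 5×L_2(7.3) + 5×L_3(7.3)
P(7.3) = 11.042000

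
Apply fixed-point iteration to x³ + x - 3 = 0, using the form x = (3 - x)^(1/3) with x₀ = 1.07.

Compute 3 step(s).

Equation: x³ + x - 3 = 0
Fixed-point form: x = (3 - x)^(1/3)
x₀ = 1.07

x_1 = g(1.070000) = 1.245047
x_2 = g(1.245047) = 1.206207
x_3 = g(1.206207) = 1.215041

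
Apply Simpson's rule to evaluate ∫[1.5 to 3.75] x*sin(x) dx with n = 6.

f(x) = x*sin(x)
a = 1.5, b = 3.75, n = 6
h = (b - a)/n = 0.375000

Simpson's rule: (h/3)[f(x₀) + 4f(x₁) + 2f(x₂) + ... + f(xₙ)]

x_0 = 1.5000, f(x_0) = 1.496242, coefficient = 1
x_1 = 1.8750, f(x_1) = 1.788911, coefficient = 4
x_2 = 2.2500, f(x_2) = 1.750665, coefficient = 2
x_3 = 2.6250, f(x_3) = 1.296541, coefficient = 4
x_4 = 3.0000, f(x_4) = 0.423360, coefficient = 2
x_5 = 3.3750, f(x_5) = -0.780617, coefficient = 4
x_6 = 3.7500, f(x_6) = -2.143355, coefficient = 1

I ≈ (0.375000/3) × 12.920277 = 1.615035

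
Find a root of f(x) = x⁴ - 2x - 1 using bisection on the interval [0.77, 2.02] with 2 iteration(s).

f(x) = x⁴ - 2x - 1
Initial interval: [0.77, 2.02]

Iteration 1:
  c_1 = (0.770000 + 2.020000)/2 = 1.395000
  f(c_1) = f(1.395000) = -0.002987
  f(a) × f(c) ≥ 0, new interval: [1.395000, 2.020000]
Iteration 2:
  c_2 = (1.395000 + 2.020000)/2 = 1.707500
  f(c_2) = f(1.707500) = 4.085468
  f(a) × f(c) < 0, new interval: [1.395000, 1.707500]

After 2 iteration(s), the approximation is c_2 = 1.707500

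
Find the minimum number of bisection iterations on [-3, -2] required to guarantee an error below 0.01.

We need (b-a)/2^n ≤ 0.01
(-2 - (-3))/2^n ≤ 0.01
1/2^n ≤ 0.01
2^n ≥ 100
n ≥ log₂(100) = 6.64
n ≥ 7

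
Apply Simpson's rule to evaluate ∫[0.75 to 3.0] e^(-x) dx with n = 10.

f(x) = e^(-x)
a = 0.75, b = 3.0, n = 10
h = (b - a)/n = 0.225000

Simpson's rule: (h/3)[f(x₀) + 4f(x₁) + 2f(x₂) + ... + f(xₙ)]

x_0 = 0.7500, f(x_0) = 0.472367, coefficient = 1
x_1 = 0.9750, f(x_1) = 0.377192, coefficient = 4
x_2 = 1.2000, f(x_2) = 0.301194, coefficient = 2
x_3 = 1.4250, f(x_3) = 0.240508, coefficient = 4
x_4 = 1.6500, f(x_4) = 0.192050, coefficient = 2
x_5 = 1.8750, f(x_5) = 0.153355, coefficient = 4
x_6 = 2.1000, f(x_6) = 0.122456, coefficient = 2
x_7 = 2.3250, f(x_7) = 0.097783, coefficient = 4
x_8 = 2.5500, f(x_8) = 0.078082, coefficient = 2
x_9 = 2.7750, f(x_9) = 0.062349, coefficient = 4
x_10 = 3.0000, f(x_10) = 0.049787, coefficient = 1

I ≈ (0.225000/3) × 5.634473 = 0.422585
Exact value: 0.422579
Error: 0.000006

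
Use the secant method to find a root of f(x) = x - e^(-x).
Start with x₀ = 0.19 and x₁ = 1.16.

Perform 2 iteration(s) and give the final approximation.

f(x) = x - e^(-x)
x₀ = 0.19, x₁ = 1.16

Secant formula: x_{n+1} = x_n - f(x_n)(x_n - x_{n-1})/(f(x_n) - f(x_{n-1}))

Iteration 1:
  f(0.190000) = -0.636959
  f(1.160000) = 0.846514
  x_2 = 1.160000 - 0.846514×(1.160000 - 0.190000)/(0.846514 - (-0.636959))
       = 0.606489
Iteration 2:
  f(1.160000) = 0.846514
  f(0.606489) = 0.061227
  x_3 = 0.606489 - 0.061227×(0.606489 - 1.160000)/(0.061227 - 0.846514)
       = 0.563333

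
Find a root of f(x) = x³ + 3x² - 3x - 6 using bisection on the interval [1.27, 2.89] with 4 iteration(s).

f(x) = x³ + 3x² - 3x - 6
Initial interval: [1.27, 2.89]

Iteration 1:
  c_1 = (1.270000 + 2.890000)/2 = 2.080000
  f(c_1) = f(2.080000) = 9.738112
  f(a) × f(c) < 0, new interval: [1.270000, 2.080000]
Iteration 2:
  c_2 = (1.270000 + 2.080000)/2 = 1.675000
  f(c_2) = f(1.675000) = 2.091297
  f(a) × f(c) < 0, new interval: [1.270000, 1.675000]
Iteration 3:
  c_3 = (1.270000 + 1.675000)/2 = 1.472500
  f(c_3) = f(1.472500) = -0.719974
  f(a) × f(c) ≥ 0, new interval: [1.472500, 1.675000]
Iteration 4:
  c_4 = (1.472500 + 1.675000)/2 = 1.573750
  f(c_4) = f(1.573750) = 0.606507
  f(a) × f(c) < 0, new interval: [1.472500, 1.573750]

After 4 iteration(s), the approximation is c_4 = 1.573750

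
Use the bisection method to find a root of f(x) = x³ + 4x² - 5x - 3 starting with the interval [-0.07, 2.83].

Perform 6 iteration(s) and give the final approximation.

f(x) = x³ + 4x² - 5x - 3
Initial interval: [-0.07, 2.83]

Iteration 1:
  c_1 = (-0.070000 + 2.830000)/2 = 1.380000
  f(c_1) = f(1.380000) = 0.345672
  f(a) × f(c) < 0, new interval: [-0.070000, 1.380000]
Iteration 2:
  c_2 = (-0.070000 + 1.380000)/2 = 0.655000
  f(c_2) = f(0.655000) = -4.277889
  f(a) × f(c) ≥ 0, new interval: [0.655000, 1.380000]
Iteration 3:
  c_3 = (0.655000 + 1.380000)/2 = 1.017500
  f(c_3) = f(1.017500) = -2.892851
  f(a) × f(c) ≥ 0, new interval: [1.017500, 1.380000]
Iteration 4:
  c_4 = (1.017500 + 1.380000)/2 = 1.198750
  f(c_4) = f(1.198750) = -1.523138
  f(a) × f(c) ≥ 0, new interval: [1.198750, 1.380000]
Iteration 5:
  c_5 = (1.198750 + 1.380000)/2 = 1.289375
  f(c_5) = f(1.289375) = -0.653353
  f(a) × f(c) ≥ 0, new interval: [1.289375, 1.380000]
Iteration 6:
  c_6 = (1.289375 + 1.380000)/2 = 1.334688
  f(c_6) = f(1.334688) = -0.170275
  f(a) × f(c) ≥ 0, new interval: [1.334688, 1.380000]

After 6 iteration(s), the approximation is c_6 = 1.334688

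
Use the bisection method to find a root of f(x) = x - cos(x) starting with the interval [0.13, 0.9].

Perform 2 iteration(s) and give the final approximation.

f(x) = x - cos(x)
Initial interval: [0.13, 0.9]

Iteration 1:
  c_1 = (0.130000 + 0.900000)/2 = 0.515000
  f(c_1) = f(0.515000) = -0.355293
  f(a) × f(c) ≥ 0, new interval: [0.515000, 0.900000]
Iteration 2:
  c_2 = (0.515000 + 0.900000)/2 = 0.707500
  f(c_2) = f(0.707500) = -0.052489
  f(a) × f(c) ≥ 0, new interval: [0.707500, 0.900000]

After 2 iteration(s), the approximation is c_2 = 0.707500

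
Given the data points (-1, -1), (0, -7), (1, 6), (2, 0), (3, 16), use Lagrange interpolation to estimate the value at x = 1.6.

Lagrange interpolation formula:
P(x) = Σ yᵢ × Lᵢ(x)
where Lᵢ(x) = Π_{j≠i} (x - xⱼ)/(xᵢ - xⱼ)

L_0(1.6) = (1.6 - 0)/(-1 - 0) × (1.6 - 1)/(-1 - 1) × (1.6 - 2)/(-1 - 2) × (1.6 - 3)/(-1 - 3) = 0.022400
L_1(1.6) = (1.6 - (-1))/(0 - (-1)) × (1.6 - 1)/(0 - 1) × (1.6 - 2)/(0 - 2) × (1.6 - 3)/(0 - 3) = -0.145600
L_2(1.6) = (1.6 - (-1))/(1 - (-1)) × (1.6 - 0)/(1 - 0) × (1.6 - 2)/(1 - 2) × (1.6 - 3)/(1 - 3) = 0.582400
L_3(1.6) = (1.6 - (-1))/(2 - (-1)) × (1.6 - 0)/(2 - 0) × (1.6 - 1)/(2 - 1) × (1.6 - 3)/(2 - 3) = 0.582400
L_4(1.6) = (1.6 - (-1))/(3 - (-1)) × (1.6 - 0)/(3 - 0) × (1.6 - 1)/(3 - 1) × (1.6 - 2)/(3 - 2) = -0.041600

P(1.6) = (-1)×L_0(1.6) + (-7)×L_1(1.6) + 6×L_2(1.6) + 0×L_3(1.6) + 16×L_4(1.6)
P(1.6) = 3.825600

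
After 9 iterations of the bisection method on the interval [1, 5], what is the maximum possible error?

Bisection error bound: |error| ≤ (b-a)/2^n
|error| ≤ (5 - 1)/2^9 = 4/2^9
|error| ≤ 0.0078125000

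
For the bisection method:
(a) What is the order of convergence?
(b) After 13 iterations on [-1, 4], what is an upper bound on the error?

(a) Bisection has linear (order 1) convergence; the error is halved each step.

(b) Error bound = (b-a)/2^n = (4 - (-1))/2^{13}
    = 5/2^{13}

(a) 1 (linear); (b) error ≤ 6.10e-04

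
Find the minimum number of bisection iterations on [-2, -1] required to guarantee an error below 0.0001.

We need (b-a)/2^n ≤ 0.0001
(-1 - (-2))/2^n ≤ 0.0001
1/2^n ≤ 0.0001
2^n ≥ 10000
n ≥ log₂(10000) = 13.29
n ≥ 14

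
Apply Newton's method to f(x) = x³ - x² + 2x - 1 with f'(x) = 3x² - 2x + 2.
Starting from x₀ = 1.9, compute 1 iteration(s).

f(x) = x³ - x² + 2x - 1
f'(x) = 3x² - 2x + 2
x₀ = 1.9

Newton-Raphson formula: x_{n+1} = x_n - f(x_n)/f'(x_n)

Iteration 1:
  f(1.900000) = 6.049000
  f'(1.900000) = 9.030000
  x_1 = 1.900000 - 6.049000/9.030000 = 1.230122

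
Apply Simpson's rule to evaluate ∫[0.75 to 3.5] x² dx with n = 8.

f(x) = x²
a = 0.75, b = 3.5, n = 8
h = (b - a)/n = 0.343750

Simpson's rule: (h/3)[f(x₀) + 4f(x₁) + 2f(x₂) + ... + f(xₙ)]

x_0 = 0.7500, f(x_0) = 0.562500, coefficient = 1
x_1 = 1.0938, f(x_1) = 1.196289, coefficient = 4
x_2 = 1.4375, f(x_2) = 2.066406, coefficient = 2
x_3 = 1.7812, f(x_3) = 3.172852, coefficient = 4
x_4 = 2.1250, f(x_4) = 4.515625, coefficient = 2
x_5 = 2.4688, f(x_5) = 6.094727, coefficient = 4
x_6 = 2.8125, f(x_6) = 7.910156, coefficient = 2
x_7 = 3.1562, f(x_7) = 9.961914, coefficient = 4
x_8 = 3.5000, f(x_8) = 12.250000, coefficient = 1

I ≈ (0.343750/3) × 123.500000 = 14.151042
Exact value: 14.151042
Error: 0.000000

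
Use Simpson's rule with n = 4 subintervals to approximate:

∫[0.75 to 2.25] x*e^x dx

f(x) = x*e^x
a = 0.75, b = 2.25, n = 4
h = (b - a)/n = 0.375000

Simpson's rule: (h/3)[f(x₀) + 4f(x₁) + 2f(x₂) + ... + f(xₙ)]

x_0 = 0.7500, f(x_0) = 1.587750, coefficient = 1
x_1 = 1.1250, f(x_1) = 3.465244, coefficient = 4
x_2 = 1.5000, f(x_2) = 6.722534, coefficient = 2
x_3 = 1.8750, f(x_3) = 12.226536, coefficient = 4
x_4 = 2.2500, f(x_4) = 21.347406, coefficient = 1

I ≈ (0.375000/3) × 99.147342 = 12.393418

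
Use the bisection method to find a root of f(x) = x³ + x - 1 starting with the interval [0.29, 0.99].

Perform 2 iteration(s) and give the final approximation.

f(x) = x³ + x - 1
Initial interval: [0.29, 0.99]

Iteration 1:
  c_1 = (0.290000 + 0.990000)/2 = 0.640000
  f(c_1) = f(0.640000) = -0.097856
  f(a) × f(c) ≥ 0, new interval: [0.640000, 0.990000]
Iteration 2:
  c_2 = (0.640000 + 0.990000)/2 = 0.815000
  f(c_2) = f(0.815000) = 0.356343
  f(a) × f(c) < 0, new interval: [0.640000, 0.815000]

After 2 iteration(s), the approximation is c_2 = 0.815000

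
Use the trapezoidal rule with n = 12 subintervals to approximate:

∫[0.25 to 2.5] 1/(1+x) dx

f(x) = 1/(1+x)
a = 0.25, b = 2.5, n = 12
h = (b - a)/n = 0.187500

Trapezoidal rule: (h/2)[f(x₀) + 2f(x₁) + 2f(x₂) + ... + f(xₙ)]

x_0 = 0.2500, f(x_0) = 0.800000, coefficient = 1
x_1 = 0.4375, f(x_1) = 0.695652, coefficient = 2
x_2 = 0.6250, f(x_2) = 0.615385, coefficient = 2
x_3 = 0.8125, f(x_3) = 0.551724, coefficient = 2
x_4 = 1.0000, f(x_4) = 0.500000, coefficient = 2
x_5 = 1.1875, f(x_5) = 0.457143, coefficient = 2
x_6 = 1.3750, f(x_6) = 0.421053, coefficient = 2
x_7 = 1.5625, f(x_7) = 0.390244, coefficient = 2
x_8 = 1.7500, f(x_8) = 0.363636, coefficient = 2
x_9 = 1.9375, f(x_9) = 0.340426, coefficient = 2
x_10 = 2.1250, f(x_10) = 0.320000, coefficient = 2
x_11 = 2.3125, f(x_11) = 0.301887, coefficient = 2
x_12 = 2.5000, f(x_12) = 0.285714, coefficient = 1

I ≈ (0.187500/2) × 11.000012 = 1.031251
Exact value: 1.029619
Error: 0.001632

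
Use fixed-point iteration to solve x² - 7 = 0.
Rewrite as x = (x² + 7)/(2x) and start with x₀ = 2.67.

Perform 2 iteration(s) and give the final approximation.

Equation: x² - 7 = 0
Fixed-point form: x = (x² + 7)/(2x)
x₀ = 2.67

x_1 = g(2.670000) = 2.645861
x_2 = g(2.645861) = 2.645751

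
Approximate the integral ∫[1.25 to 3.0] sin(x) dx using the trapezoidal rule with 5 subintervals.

f(x) = sin(x)
a = 1.25, b = 3.0, n = 5
h = (b - a)/n = 0.350000

Trapezoidal rule: (h/2)[f(x₀) + 2f(x₁) + 2f(x₂) + ... + f(xₙ)]

x_0 = 1.2500, f(x_0) = 0.948985, coefficient = 1
x_1 = 1.6000, f(x_1) = 0.999574, coefficient = 2
x_2 = 1.9500, f(x_2) = 0.928960, coefficient = 2
x_3 = 2.3000, f(x_3) = 0.745705, coefficient = 2
x_4 = 2.6500, f(x_4) = 0.472031, coefficient = 2
x_5 = 3.0000, f(x_5) = 0.141120, coefficient = 1

I ≈ (0.350000/2) × 7.382643 = 1.291962
Exact value: 1.305315
Error: 0.013352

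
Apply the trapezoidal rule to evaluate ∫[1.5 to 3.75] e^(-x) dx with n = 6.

f(x) = e^(-x)
a = 1.5, b = 3.75, n = 6
h = (b - a)/n = 0.375000

Trapezoidal rule: (h/2)[f(x₀) + 2f(x₁) + 2f(x₂) + ... + f(xₙ)]

x_0 = 1.5000, f(x_0) = 0.223130, coefficient = 1
x_1 = 1.8750, f(x_1) = 0.153355, coefficient = 2
x_2 = 2.2500, f(x_2) = 0.105399, coefficient = 2
x_3 = 2.6250, f(x_3) = 0.072440, coefficient = 2
x_4 = 3.0000, f(x_4) = 0.049787, coefficient = 2
x_5 = 3.3750, f(x_5) = 0.034218, coefficient = 2
x_6 = 3.7500, f(x_6) = 0.023518, coefficient = 1

I ≈ (0.375000/2) × 1.077046 = 0.201946
Exact value: 0.199612
Error: 0.002334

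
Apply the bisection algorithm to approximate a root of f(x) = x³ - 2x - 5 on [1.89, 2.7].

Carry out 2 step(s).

f(x) = x³ - 2x - 5
Initial interval: [1.89, 2.7]

Iteration 1:
  c_1 = (1.890000 + 2.700000)/2 = 2.295000
  f(c_1) = f(2.295000) = 2.497822
  f(a) × f(c) < 0, new interval: [1.890000, 2.295000]
Iteration 2:
  c_2 = (1.890000 + 2.295000)/2 = 2.092500
  f(c_2) = f(2.092500) = -0.022871
  f(a) × f(c) ≥ 0, new interval: [2.092500, 2.295000]

After 2 iteration(s), the approximation is c_2 = 2.092500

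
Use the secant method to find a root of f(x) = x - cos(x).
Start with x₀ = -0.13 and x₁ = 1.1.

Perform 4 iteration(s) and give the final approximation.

f(x) = x - cos(x)
x₀ = -0.13, x₁ = 1.1

Secant formula: x_{n+1} = x_n - f(x_n)(x_n - x_{n-1})/(f(x_n) - f(x_{n-1}))

Iteration 1:
  f(-0.130000) = -1.121562
  f(1.100000) = 0.646404
  x_2 = 1.100000 - 0.646404×(1.100000 - (-0.130000))/(0.646404 - (-1.121562))
       = 0.650287
Iteration 2:
  f(1.100000) = 0.646404
  f(0.650287) = -0.145623
  x_3 = 0.650287 - (-0.145623)×(0.650287 - 1.100000)/(-0.145623 - 0.646404)
       = 0.732972
Iteration 3:
  f(0.650287) = -0.145623
  f(0.732972) = -0.010217
  x_4 = 0.732972 - (-0.010217)×(0.732972 - 0.650287)/(-0.010217 - (-0.145623))
       = 0.739211
Iteration 4:
  f(0.732972) = -0.010217
  f(0.739211) = 0.000211
  x_5 = 0.739211 - 0.000211×(0.739211 - 0.732972)/(0.000211 - (-0.010217))
       = 0.739085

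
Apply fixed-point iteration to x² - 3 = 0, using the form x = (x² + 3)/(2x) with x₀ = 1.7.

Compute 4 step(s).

Equation: x² - 3 = 0
Fixed-point form: x = (x² + 3)/(2x)
x₀ = 1.7

x_1 = g(1.700000) = 1.732353
x_2 = g(1.732353) = 1.732051
x_3 = g(1.732051) = 1.732051
x_4 = g(1.732051) = 1.732051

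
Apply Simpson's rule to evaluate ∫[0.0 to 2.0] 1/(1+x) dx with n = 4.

f(x) = 1/(1+x)
a = 0.0, b = 2.0, n = 4
h = (b - a)/n = 0.500000

Simpson's rule: (h/3)[f(x₀) + 4f(x₁) + 2f(x₂) + ... + f(xₙ)]

x_0 = 0.0000, f(x_0) = 1.000000, coefficient = 1
x_1 = 0.5000, f(x_1) = 0.666667, coefficient = 4
x_2 = 1.0000, f(x_2) = 0.500000, coefficient = 2
x_3 = 1.5000, f(x_3) = 0.400000, coefficient = 4
x_4 = 2.0000, f(x_4) = 0.333333, coefficient = 1

I ≈ (0.500000/3) × 6.600000 = 1.100000
Exact value: 1.098612
Error: 0.001388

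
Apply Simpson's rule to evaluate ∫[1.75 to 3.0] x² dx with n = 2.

f(x) = x²
a = 1.75, b = 3.0, n = 2
h = (b - a)/n = 0.625000

Simpson's rule: (h/3)[f(x₀) + 4f(x₁) + 2f(x₂) + ... + f(xₙ)]

x_0 = 1.7500, f(x_0) = 3.062500, coefficient = 1
x_1 = 2.3750, f(x_1) = 5.640625, coefficient = 4
x_2 = 3.0000, f(x_2) = 9.000000, coefficient = 1

I ≈ (0.625000/3) × 34.625000 = 7.213542
Exact value: 7.213542
Error: 0.000000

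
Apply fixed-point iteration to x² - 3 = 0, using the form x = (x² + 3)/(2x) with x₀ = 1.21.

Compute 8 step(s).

Equation: x² - 3 = 0
Fixed-point form: x = (x² + 3)/(2x)
x₀ = 1.21

x_1 = g(1.210000) = 1.844669
x_2 = g(1.844669) = 1.735489
x_3 = g(1.735489) = 1.732054
x_4 = g(1.732054) = 1.732051
x_5 = g(1.732051) = 1.732051
x_6 = g(1.732051) = 1.732051
x_7 = g(1.732051) = 1.732051
x_8 = g(1.732051) = 1.732051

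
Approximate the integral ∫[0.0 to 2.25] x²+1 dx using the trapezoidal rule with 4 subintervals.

f(x) = x²+1
a = 0.0, b = 2.25, n = 4
h = (b - a)/n = 0.562500

Trapezoidal rule: (h/2)[f(x₀) + 2f(x₁) + 2f(x₂) + ... + f(xₙ)]

x_0 = 0.0000, f(x_0) = 1.000000, coefficient = 1
x_1 = 0.5625, f(x_1) = 1.316406, coefficient = 2
x_2 = 1.1250, f(x_2) = 2.265625, coefficient = 2
x_3 = 1.6875, f(x_3) = 3.847656, coefficient = 2
x_4 = 2.2500, f(x_4) = 6.062500, coefficient = 1

I ≈ (0.562500/2) × 21.921875 = 6.165527
Exact value: 6.046875
Error: 0.118652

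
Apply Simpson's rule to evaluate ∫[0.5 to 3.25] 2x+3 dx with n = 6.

f(x) = 2x+3
a = 0.5, b = 3.25, n = 6
h = (b - a)/n = 0.458333

Simpson's rule: (h/3)[f(x₀) + 4f(x₁) + 2f(x₂) + ... + f(xₙ)]

x_0 = 0.5000, f(x_0) = 4.000000, coefficient = 1
x_1 = 0.9583, f(x_1) = 4.916667, coefficient = 4
x_2 = 1.4167, f(x_2) = 5.833333, coefficient = 2
x_3 = 1.8750, f(x_3) = 6.750000, coefficient = 4
x_4 = 2.3333, f(x_4) = 7.666667, coefficient = 2
x_5 = 2.7917, f(x_5) = 8.583333, coefficient = 4
x_6 = 3.2500, f(x_6) = 9.500000, coefficient = 1

I ≈ (0.458333/3) × 121.500000 = 18.562500
Exact value: 18.562500
Error: 0.000000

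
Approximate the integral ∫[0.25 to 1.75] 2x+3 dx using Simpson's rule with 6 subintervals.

f(x) = 2x+3
a = 0.25, b = 1.75, n = 6
h = (b - a)/n = 0.250000

Simpson's rule: (h/3)[f(x₀) + 4f(x₁) + 2f(x₂) + ... + f(xₙ)]

x_0 = 0.2500, f(x_0) = 3.500000, coefficient = 1
x_1 = 0.5000, f(x_1) = 4.000000, coefficient = 4
x_2 = 0.7500, f(x_2) = 4.500000, coefficient = 2
x_3 = 1.0000, f(x_3) = 5.000000, coefficient = 4
x_4 = 1.2500, f(x_4) = 5.500000, coefficient = 2
x_5 = 1.5000, f(x_5) = 6.000000, coefficient = 4
x_6 = 1.7500, f(x_6) = 6.500000, coefficient = 1

I ≈ (0.250000/3) × 90.000000 = 7.500000
Exact value: 7.500000
Error: 0.000000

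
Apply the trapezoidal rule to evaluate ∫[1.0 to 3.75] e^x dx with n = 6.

f(x) = e^x
a = 1.0, b = 3.75, n = 6
h = (b - a)/n = 0.458333

Trapezoidal rule: (h/2)[f(x₀) + 2f(x₁) + 2f(x₂) + ... + f(xₙ)]

x_0 = 1.0000, f(x_0) = 2.718282, coefficient = 1
x_1 = 1.4583, f(x_1) = 4.298789, coefficient = 2
x_2 = 1.9167, f(x_2) = 6.798260, coefficient = 2
x_3 = 2.3750, f(x_3) = 10.751013, coefficient = 2
x_4 = 2.8333, f(x_4) = 17.002040, coefficient = 2
x_5 = 3.2917, f(x_5) = 26.887639, coefficient = 2
x_6 = 3.7500, f(x_6) = 42.521082, coefficient = 1

I ≈ (0.458333/2) × 176.714846 = 40.497152
Exact value: 39.802800
Error: 0.694352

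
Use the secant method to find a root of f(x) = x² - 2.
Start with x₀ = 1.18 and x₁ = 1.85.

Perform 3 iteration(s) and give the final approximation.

f(x) = x² - 2
x₀ = 1.18, x₁ = 1.85

Secant formula: x_{n+1} = x_n - f(x_n)(x_n - x_{n-1})/(f(x_n) - f(x_{n-1}))

Iteration 1:
  f(1.180000) = -0.607600
  f(1.850000) = 1.422500
  x_2 = 1.850000 - 1.422500×(1.850000 - 1.180000)/(1.422500 - (-0.607600))
       = 1.380528
Iteration 2:
  f(1.850000) = 1.422500
  f(1.380528) = -0.094142
  x_3 = 1.380528 - (-0.094142)×(1.380528 - 1.850000)/(-0.094142 - 1.422500)
       = 1.409670
Iteration 3:
  f(1.380528) = -0.094142
  f(1.409670) = -0.012832
  x_4 = 1.409670 - (-0.012832)×(1.409670 - 1.380528)/(-0.012832 - (-0.094142))
       = 1.414268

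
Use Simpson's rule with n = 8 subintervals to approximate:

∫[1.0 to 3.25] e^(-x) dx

f(x) = e^(-x)
a = 1.0, b = 3.25, n = 8
h = (b - a)/n = 0.281250

Simpson's rule: (h/3)[f(x₀) + 4f(x₁) + 2f(x₂) + ... + f(xₙ)]

x_0 = 1.0000, f(x_0) = 0.367879, coefficient = 1
x_1 = 1.2812, f(x_1) = 0.277690, coefficient = 4
x_2 = 1.5625, f(x_2) = 0.209611, coefficient = 2
x_3 = 1.8438, f(x_3) = 0.158223, coefficient = 4
x_4 = 2.1250, f(x_4) = 0.119433, coefficient = 2
x_5 = 2.4062, f(x_5) = 0.090153, coefficient = 4
x_6 = 2.6875, f(x_6) = 0.068051, coefficient = 2
x_7 = 2.9688, f(x_7) = 0.051367, coefficient = 4
x_8 = 3.2500, f(x_8) = 0.038774, coefficient = 1

I ≈ (0.281250/3) × 3.510577 = 0.329117
Exact value: 0.329105
Error: 0.000011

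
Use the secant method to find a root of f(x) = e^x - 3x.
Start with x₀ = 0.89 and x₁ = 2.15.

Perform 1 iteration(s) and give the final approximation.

f(x) = e^x - 3x
x₀ = 0.89, x₁ = 2.15

Secant formula: x_{n+1} = x_n - f(x_n)(x_n - x_{n-1})/(f(x_n) - f(x_{n-1}))

Iteration 1:
  f(0.890000) = -0.234870
  f(2.150000) = 2.134858
  x_2 = 2.150000 - 2.134858×(2.150000 - 0.890000)/(2.134858 - (-0.234870))
       = 1.014882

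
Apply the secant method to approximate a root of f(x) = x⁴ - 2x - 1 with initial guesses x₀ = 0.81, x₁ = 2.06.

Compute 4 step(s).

f(x) = x⁴ - 2x - 1
x₀ = 0.81, x₁ = 2.06

Secant formula: x_{n+1} = x_n - f(x_n)(x_n - x_{n-1})/(f(x_n) - f(x_{n-1}))

Iteration 1:
  f(0.810000) = -2.189533
  f(2.060000) = 12.888141
  x_2 = 2.060000 - 12.888141×(2.060000 - 0.810000)/(12.888141 - (-2.189533))
       = 0.991521
Iteration 2:
  f(2.060000) = 12.888141
  f(0.991521) = -2.016529
  x_3 = 0.991521 - (-2.016529)×(0.991521 - 2.060000)/(-2.016529 - 12.888141)
       = 1.136081
Iteration 3:
  f(0.991521) = -2.016529
  f(1.136081) = -1.606307
  x_4 = 1.136081 - (-1.606307)×(1.136081 - 0.991521)/(-1.606307 - (-2.016529))
       = 1.702135
Iteration 4:
  f(1.136081) = -1.606307
  f(1.702135) = 3.989858
  x_5 = 1.702135 - 3.989858×(1.702135 - 1.136081)/(3.989858 - (-1.606307))
       = 1.298559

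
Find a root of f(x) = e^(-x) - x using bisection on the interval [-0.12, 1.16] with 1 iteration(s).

f(x) = e^(-x) - x
Initial interval: [-0.12, 1.16]

Iteration 1:
  c_1 = (-0.120000 + 1.160000)/2 = 0.520000
  f(c_1) = f(0.520000) = 0.074521
  f(a) × f(c) ≥ 0, new interval: [0.520000, 1.160000]

After 1 iteration(s), the approximation is c_1 = 0.520000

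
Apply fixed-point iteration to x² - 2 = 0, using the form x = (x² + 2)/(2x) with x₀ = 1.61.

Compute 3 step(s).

Equation: x² - 2 = 0
Fixed-point form: x = (x² + 2)/(2x)
x₀ = 1.61

x_1 = g(1.610000) = 1.426118
x_2 = g(1.426118) = 1.414263
x_3 = g(1.414263) = 1.414214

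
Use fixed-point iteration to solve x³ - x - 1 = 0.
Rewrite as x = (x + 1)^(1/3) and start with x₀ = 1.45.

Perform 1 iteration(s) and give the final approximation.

Equation: x³ - x - 1 = 0
Fixed-point form: x = (x + 1)^(1/3)
x₀ = 1.45

x_1 = g(1.450000) = 1.348100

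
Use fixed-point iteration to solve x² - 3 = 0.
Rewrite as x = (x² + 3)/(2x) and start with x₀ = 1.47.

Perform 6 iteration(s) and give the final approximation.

Equation: x² - 3 = 0
Fixed-point form: x = (x² + 3)/(2x)
x₀ = 1.47

x_1 = g(1.470000) = 1.755408
x_2 = g(1.755408) = 1.732206
x_3 = g(1.732206) = 1.732051
x_4 = g(1.732051) = 1.732051
x_5 = g(1.732051) = 1.732051
x_6 = g(1.732051) = 1.732051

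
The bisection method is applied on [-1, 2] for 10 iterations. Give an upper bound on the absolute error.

Bisection error bound: |error| ≤ (b-a)/2^n
|error| ≤ (2 - (-1))/2^10 = 3/2^10
|error| ≤ 0.0029296875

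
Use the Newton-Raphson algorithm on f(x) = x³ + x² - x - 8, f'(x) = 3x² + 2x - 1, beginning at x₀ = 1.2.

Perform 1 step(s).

f(x) = x³ + x² - x - 8
f'(x) = 3x² + 2x - 1
x₀ = 1.2

Newton-Raphson formula: x_{n+1} = x_n - f(x_n)/f'(x_n)

Iteration 1:
  f(1.200000) = -6.032000
  f'(1.200000) = 5.720000
  x_1 = 1.200000 - (-6.032000)/5.720000 = 2.254545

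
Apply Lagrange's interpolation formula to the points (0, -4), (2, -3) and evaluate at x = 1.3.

Lagrange interpolation formula:
P(x) = Σ yᵢ × Lᵢ(x)
where Lᵢ(x) = Π_{j≠i} (x - xⱼ)/(xᵢ - xⱼ)

L_0(1.3) = (1.3 - 2)/(0 - 2) = 0.350000
L_1(1.3) = (1.3 - 0)/(2 - 0) = 0.650000

P(1.3) = (-4)×L_0(1.3) + (-3)×L_1(1.3)
P(1.3) = -3.350000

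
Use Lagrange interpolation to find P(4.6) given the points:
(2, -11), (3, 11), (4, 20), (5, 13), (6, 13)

Lagrange interpolation formula:
P(x) = Σ yᵢ × Lᵢ(x)
where Lᵢ(x) = Π_{j≠i} (x - xⱼ)/(xᵢ - xⱼ)

L_0(4.6) = (4.6 - 3)/(2 - 3) × (4.6 - 4)/(2 - 4) × (4.6 - 5)/(2 - 5) × (4.6 - 6)/(2 - 6) = 0.022400
L_1(4.6) = (4.6 - 2)/(3 - 2) × (4.6 - 4)/(3 - 4) × (4.6 - 5)/(3 - 5) × (4.6 - 6)/(3 - 6) = -0.145600
L_2(4.6) = (4.6 - 2)/(4 - 2) × (4.6 - 3)/(4 - 3) × (4.6 - 5)/(4 - 5) × (4.6 - 6)/(4 - 6) = 0.582400
L_3(4.6) = (4.6 - 2)/(5 - 2) × (4.6 - 3)/(5 - 3) × (4.6 - 4)/(5 - 4) × (4.6 - 6)/(5 - 6) = 0.582400
L_4(4.6) = (4.6 - 2)/(6 - 2) × (4.6 - 3)/(6 - 3) × (4.6 - 4)/(6 - 4) × (4.6 - 5)/(6 - 5) = -0.041600

P(4.6) = (-11)×L_0(4.6) + 11×L_1(4.6) + 20×L_2(4.6) + 13×L_3(4.6) + 13×L_4(4.6)
P(4.6) = 16.830400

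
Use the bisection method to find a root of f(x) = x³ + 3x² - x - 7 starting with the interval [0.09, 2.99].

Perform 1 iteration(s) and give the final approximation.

f(x) = x³ + 3x² - x - 7
Initial interval: [0.09, 2.99]

Iteration 1:
  c_1 = (0.090000 + 2.990000)/2 = 1.540000
  f(c_1) = f(1.540000) = 2.227064
  f(a) × f(c) < 0, new interval: [0.090000, 1.540000]

After 1 iteration(s), the approximation is c_1 = 1.540000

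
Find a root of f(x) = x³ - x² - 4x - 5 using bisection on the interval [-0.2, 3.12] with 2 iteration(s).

f(x) = x³ - x² - 4x - 5
Initial interval: [-0.2, 3.12]

Iteration 1:
  c_1 = (-0.200000 + 3.120000)/2 = 1.460000
  f(c_1) = f(1.460000) = -9.859464
  f(a) × f(c) ≥ 0, new interval: [1.460000, 3.120000]
Iteration 2:
  c_2 = (1.460000 + 3.120000)/2 = 2.290000
  f(c_2) = f(2.290000) = -7.395111
  f(a) × f(c) ≥ 0, new interval: [2.290000, 3.120000]

After 2 iteration(s), the approximation is c_2 = 2.290000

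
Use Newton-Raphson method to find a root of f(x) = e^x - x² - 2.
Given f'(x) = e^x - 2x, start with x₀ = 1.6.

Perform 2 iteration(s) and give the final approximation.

f(x) = e^x - x² - 2
f'(x) = e^x - 2x
x₀ = 1.6

Newton-Raphson formula: x_{n+1} = x_n - f(x_n)/f'(x_n)

Iteration 1:
  f(1.600000) = 0.393032
  f'(1.600000) = 1.753032
  x_1 = 1.600000 - 0.393032/1.753032 = 1.375799
Iteration 2:
  f(1.375799) = 0.065415
  f'(1.375799) = 1.206639
  x_2 = 1.375799 - 0.065415/1.206639 = 1.321586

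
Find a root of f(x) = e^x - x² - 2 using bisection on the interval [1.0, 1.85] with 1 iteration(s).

f(x) = e^x - x² - 2
Initial interval: [1.0, 1.85]

Iteration 1:
  c_1 = (1.000000 + 1.850000)/2 = 1.425000
  f(c_1) = f(1.425000) = 0.127233
  f(a) × f(c) < 0, new interval: [1.000000, 1.425000]

After 1 iteration(s), the approximation is c_1 = 1.425000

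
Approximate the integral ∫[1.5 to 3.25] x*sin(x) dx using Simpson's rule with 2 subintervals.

f(x) = x*sin(x)
a = 1.5, b = 3.25, n = 2
h = (b - a)/n = 0.875000

Simpson's rule: (h/3)[f(x₀) + 4f(x₁) + 2f(x₂) + ... + f(xₙ)]

x_0 = 1.5000, f(x_0) = 1.496242, coefficient = 1
x_1 = 2.3750, f(x_1) = 1.647502, coefficient = 4
x_2 = 3.2500, f(x_2) = -0.351634, coefficient = 1

I ≈ (0.875000/3) × 7.734616 = 2.255930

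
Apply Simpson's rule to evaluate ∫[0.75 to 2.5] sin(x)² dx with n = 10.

f(x) = sin(x)²
a = 0.75, b = 2.5, n = 10
h = (b - a)/n = 0.175000

Simpson's rule: (h/3)[f(x₀) + 4f(x₁) + 2f(x₂) + ... + f(xₙ)]

x_0 = 0.7500, f(x_0) = 0.464631, coefficient = 1
x_1 = 0.9250, f(x_1) = 0.637795, coefficient = 4
x_2 = 1.1000, f(x_2) = 0.794251, coefficient = 2
x_3 = 1.2750, f(x_3) = 0.915027, coefficient = 4
x_4 = 1.4500, f(x_4) = 0.985479, coefficient = 2
x_5 = 1.6250, f(x_5) = 0.997065, coefficient = 4
x_6 = 1.8000, f(x_6) = 0.948379, coefficient = 2
x_7 = 1.9750, f(x_7) = 0.845326, coefficient = 4
x_8 = 2.1500, f(x_8) = 0.700400, coefficient = 2
x_9 = 2.3250, f(x_9) = 0.531174, coefficient = 4
x_10 = 2.5000, f(x_10) = 0.358169, coefficient = 1

I ≈ (0.175000/3) × 23.385363 = 1.364146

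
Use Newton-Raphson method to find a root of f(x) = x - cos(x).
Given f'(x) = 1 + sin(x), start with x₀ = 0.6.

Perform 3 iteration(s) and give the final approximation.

f(x) = x - cos(x)
f'(x) = 1 + sin(x)
x₀ = 0.6

Newton-Raphson formula: x_{n+1} = x_n - f(x_n)/f'(x_n)

Iteration 1:
  f(0.600000) = -0.225336
  f'(0.600000) = 1.564642
  x_1 = 0.600000 - (-0.225336)/1.564642 = 0.744017
Iteration 2:
  f(0.744017) = 0.008264
  f'(0.744017) = 1.677249
  x_2 = 0.744017 - 0.008264/1.677249 = 0.739090
Iteration 3:
  f(0.739090) = 0.000009
  f'(0.739090) = 1.673616
  x_3 = 0.739090 - 0.000009/1.673616 = 0.739085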